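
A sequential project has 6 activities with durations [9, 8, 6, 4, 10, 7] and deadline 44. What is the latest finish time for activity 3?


LF(activity 3) = deadline - sum of successor durations
Successors: activities 4 through 6 with durations [4, 10, 7]
Sum of successor durations = 21
LF = 44 - 21 = 23

23


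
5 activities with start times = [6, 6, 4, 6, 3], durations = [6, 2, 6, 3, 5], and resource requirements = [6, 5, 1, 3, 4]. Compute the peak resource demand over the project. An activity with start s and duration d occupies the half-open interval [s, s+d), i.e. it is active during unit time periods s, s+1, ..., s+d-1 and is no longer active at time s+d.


Each activity i is active on [start_i, start_i + duration_i).
Compute total resource usage per time slot:
  t=0: active resources = [], total = 0
  t=1: active resources = [], total = 0
  t=2: active resources = [], total = 0
  t=3: active resources = [4], total = 4
  t=4: active resources = [1, 4], total = 5
  t=5: active resources = [1, 4], total = 5
  t=6: active resources = [6, 5, 1, 3, 4], total = 19
  t=7: active resources = [6, 5, 1, 3, 4], total = 19
  t=8: active resources = [6, 1, 3], total = 10
  t=9: active resources = [6, 1], total = 7
  t=10: active resources = [6], total = 6
  t=11: active resources = [6], total = 6
Peak resource demand = 19

19


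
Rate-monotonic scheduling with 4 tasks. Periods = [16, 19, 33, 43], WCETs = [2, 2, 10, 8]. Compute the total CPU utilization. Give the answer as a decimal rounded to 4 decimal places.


Compute individual utilizations (exact fractions):
  Task 1: C/T = 2/16 = 1/8 (approx. 0.125)
  Task 2: C/T = 2/19 (approx. 0.1053)
  Task 3: C/T = 10/33 (approx. 0.303)
  Task 4: C/T = 8/43 (approx. 0.186)
Total utilization U = 1/8 + 2/19 + 10/33 + 8/43 = 155153/215688
Rounded to 4 decimal places: U = 0.7193
RM (Liu & Layland) bound for 4 tasks = 0.756828; compare with U = 155153/215688 (approx. 0.719340)
U <= bound, so schedulable by RM sufficient condition.

0.7193


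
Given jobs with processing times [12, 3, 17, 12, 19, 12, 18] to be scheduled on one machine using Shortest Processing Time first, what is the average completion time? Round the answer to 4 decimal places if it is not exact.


Sort jobs by processing time (SPT order): [3, 12, 12, 12, 17, 18, 19]
Compute completion times sequentially:
  Job 1: processing = 3, completes at 3
  Job 2: processing = 12, completes at 15
  Job 3: processing = 12, completes at 27
  Job 4: processing = 12, completes at 39
  Job 5: processing = 17, completes at 56
  Job 6: processing = 18, completes at 74
  Job 7: processing = 19, completes at 93
Sum of completion times = 307
Average completion time = 307/7 = 43.8571

43.8571


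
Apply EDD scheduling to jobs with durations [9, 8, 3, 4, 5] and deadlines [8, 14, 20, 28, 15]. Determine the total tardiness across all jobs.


Sort by due date (EDD order): [(9, 8), (8, 14), (5, 15), (3, 20), (4, 28)]
Compute completion times and tardiness:
  Job 1: p=9, d=8, C=9, tardiness=max(0,9-8)=1
  Job 2: p=8, d=14, C=17, tardiness=max(0,17-14)=3
  Job 3: p=5, d=15, C=22, tardiness=max(0,22-15)=7
  Job 4: p=3, d=20, C=25, tardiness=max(0,25-20)=5
  Job 5: p=4, d=28, C=29, tardiness=max(0,29-28)=1
Total tardiness = 17

17


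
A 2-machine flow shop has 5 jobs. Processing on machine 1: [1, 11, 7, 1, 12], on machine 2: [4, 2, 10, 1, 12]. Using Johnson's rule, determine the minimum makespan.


Apply Johnson's rule:
  Group 1 (a <= b): [(1, 1, 4), (4, 1, 1), (3, 7, 10), (5, 12, 12)]
  Group 2 (a > b): [(2, 11, 2)]
Optimal job order: [1, 4, 3, 5, 2]
Schedule:
  Job 1: M1 done at 1, M2 done at 5
  Job 4: M1 done at 2, M2 done at 6
  Job 3: M1 done at 9, M2 done at 19
  Job 5: M1 done at 21, M2 done at 33
  Job 2: M1 done at 32, M2 done at 35
Makespan = 35

35


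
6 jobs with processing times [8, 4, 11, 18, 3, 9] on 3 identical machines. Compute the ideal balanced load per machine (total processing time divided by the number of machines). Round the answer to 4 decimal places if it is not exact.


Total processing time = 8 + 4 + 11 + 18 + 3 + 9 = 53
Number of machines = 3
Ideal balanced load = 53 / 3 = 17.6667

17.6667


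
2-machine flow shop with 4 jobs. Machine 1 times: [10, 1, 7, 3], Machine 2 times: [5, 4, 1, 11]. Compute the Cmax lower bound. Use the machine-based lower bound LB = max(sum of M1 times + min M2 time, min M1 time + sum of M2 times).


LB1 = sum(M1 times) + min(M2 times) = 21 + 1 = 22
LB2 = min(M1 times) + sum(M2 times) = 1 + 21 = 22
Lower bound = max(LB1, LB2) = max(22, 22) = 22

22


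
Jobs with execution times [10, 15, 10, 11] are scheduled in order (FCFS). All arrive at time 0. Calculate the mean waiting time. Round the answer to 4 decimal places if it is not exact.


FCFS order (as given): [10, 15, 10, 11]
Waiting times:
  Job 1: wait = 0
  Job 2: wait = 10
  Job 3: wait = 25
  Job 4: wait = 35
Sum of waiting times = 70
Average waiting time = 70/4 = 17.5

17.5


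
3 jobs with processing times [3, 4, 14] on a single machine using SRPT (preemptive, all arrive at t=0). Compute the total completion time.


Since all jobs arrive at t=0, SRPT equals SPT ordering.
SPT order: [3, 4, 14]
Completion times:
  Job 1: p=3, C=3
  Job 2: p=4, C=7
  Job 3: p=14, C=21
Total completion time = 3 + 7 + 21 = 31

31


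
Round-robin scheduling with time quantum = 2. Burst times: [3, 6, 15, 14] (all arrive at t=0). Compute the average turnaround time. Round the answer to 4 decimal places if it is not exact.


Time quantum = 2
Execution trace:
  J1 runs 2 units, time = 2
  J2 runs 2 units, time = 4
  J3 runs 2 units, time = 6
  J4 runs 2 units, time = 8
  J1 runs 1 units, time = 9
  J2 runs 2 units, time = 11
  J3 runs 2 units, time = 13
  J4 runs 2 units, time = 15
  J2 runs 2 units, time = 17
  J3 runs 2 units, time = 19
  J4 runs 2 units, time = 21
  J3 runs 2 units, time = 23
  J4 runs 2 units, time = 25
  J3 runs 2 units, time = 27
  J4 runs 2 units, time = 29
  J3 runs 2 units, time = 31
  J4 runs 2 units, time = 33
  J3 runs 2 units, time = 35
  J4 runs 2 units, time = 37
  J3 runs 1 units, time = 38
Finish times: [9, 17, 38, 37]
Average turnaround = 101/4 = 25.25

25.25


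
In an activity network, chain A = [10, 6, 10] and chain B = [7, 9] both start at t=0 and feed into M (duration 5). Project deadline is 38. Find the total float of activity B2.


Forward pass: ES(B2) = sum of predecessors on chain B = 7
EF = ES + duration = 7 + 9 = 16
Backward pass: LF(M) = deadline = 38; LS(M) = 38 - 5 = 33
LF(B2) = LS(M) - sum(successors on chain B) = 33 - 0 = 33
LS = LF - duration = 33 - 9 = 24
Total float = LS - ES = 24 - 7 = 17

17


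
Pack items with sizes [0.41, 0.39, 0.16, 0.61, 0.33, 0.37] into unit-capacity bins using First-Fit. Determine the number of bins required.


Place items sequentially using First-Fit:
  Item 0.41 -> new Bin 1
  Item 0.39 -> Bin 1 (now 0.8)
  Item 0.16 -> Bin 1 (now 0.96)
  Item 0.61 -> new Bin 2
  Item 0.33 -> Bin 2 (now 0.94)
  Item 0.37 -> new Bin 3
Total bins used = 3

3


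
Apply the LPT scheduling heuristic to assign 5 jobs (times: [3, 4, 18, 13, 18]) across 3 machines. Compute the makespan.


Sort jobs in decreasing order (LPT): [18, 18, 13, 4, 3]
Assign each job to the least loaded machine:
  Machine 1: jobs [18], load = 18
  Machine 2: jobs [18], load = 18
  Machine 3: jobs [13, 4, 3], load = 20
Makespan = max load = 20

20


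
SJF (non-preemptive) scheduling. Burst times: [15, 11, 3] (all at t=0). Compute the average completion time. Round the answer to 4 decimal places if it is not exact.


SJF order (ascending): [3, 11, 15]
Completion times:
  Job 1: burst=3, C=3
  Job 2: burst=11, C=14
  Job 3: burst=15, C=29
Average completion = 46/3 = 15.3333

15.3333


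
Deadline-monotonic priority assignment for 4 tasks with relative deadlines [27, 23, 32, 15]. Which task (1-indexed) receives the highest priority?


Sort tasks by relative deadline (ascending):
  Task 4: deadline = 15
  Task 2: deadline = 23
  Task 1: deadline = 27
  Task 3: deadline = 32
Priority order (highest first): [4, 2, 1, 3]
Highest priority task = 4

4


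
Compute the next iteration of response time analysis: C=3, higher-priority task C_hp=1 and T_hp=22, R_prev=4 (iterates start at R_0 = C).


R_next = C + ceil(R_prev / T_hp) * C_hp
ceil(4 / 22) = ceil(0.1818) = 1
Interference = 1 * 1 = 1
R_next = 3 + 1 = 4
R_next = R_prev, so the iteration has converged (response time = 4).

4


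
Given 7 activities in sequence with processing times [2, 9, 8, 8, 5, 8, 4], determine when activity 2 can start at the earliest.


Activity 2 starts after activities 1 through 1 complete.
Predecessor durations: [2]
ES = 2 = 2

2


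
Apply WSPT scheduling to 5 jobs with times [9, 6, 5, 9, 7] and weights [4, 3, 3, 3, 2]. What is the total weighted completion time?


Compute p/w ratios and sort ascending (WSPT): [(5, 3), (6, 3), (9, 4), (9, 3), (7, 2)]
Compute weighted completion times:
  Job (p=5,w=3): C=5, w*C=3*5=15
  Job (p=6,w=3): C=11, w*C=3*11=33
  Job (p=9,w=4): C=20, w*C=4*20=80
  Job (p=9,w=3): C=29, w*C=3*29=87
  Job (p=7,w=2): C=36, w*C=2*36=72
Total weighted completion time = 287

287


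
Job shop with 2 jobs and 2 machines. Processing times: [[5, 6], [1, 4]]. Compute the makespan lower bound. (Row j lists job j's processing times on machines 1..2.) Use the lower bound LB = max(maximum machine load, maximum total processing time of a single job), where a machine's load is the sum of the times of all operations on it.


Machine loads:
  Machine 1: 5 + 1 = 6
  Machine 2: 6 + 4 = 10
Max machine load = 10
Job totals:
  Job 1: 11
  Job 2: 5
Max job total = 11
Lower bound = max(10, 11) = 11

11


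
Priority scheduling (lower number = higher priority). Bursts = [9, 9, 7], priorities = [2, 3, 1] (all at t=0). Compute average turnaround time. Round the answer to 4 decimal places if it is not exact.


Sort by priority (ascending = highest first):
Order: [(1, 7), (2, 9), (3, 9)]
Completion times:
  Priority 1, burst=7, C=7
  Priority 2, burst=9, C=16
  Priority 3, burst=9, C=25
Average turnaround = 48/3 = 16.0

16.0


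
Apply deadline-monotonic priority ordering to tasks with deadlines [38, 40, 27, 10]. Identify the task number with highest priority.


Sort tasks by relative deadline (ascending):
  Task 4: deadline = 10
  Task 3: deadline = 27
  Task 1: deadline = 38
  Task 2: deadline = 40
Priority order (highest first): [4, 3, 1, 2]
Highest priority task = 4

4


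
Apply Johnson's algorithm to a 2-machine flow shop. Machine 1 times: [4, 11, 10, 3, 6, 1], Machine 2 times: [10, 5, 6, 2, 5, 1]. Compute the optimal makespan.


Apply Johnson's rule:
  Group 1 (a <= b): [(6, 1, 1), (1, 4, 10)]
  Group 2 (a > b): [(3, 10, 6), (2, 11, 5), (5, 6, 5), (4, 3, 2)]
Optimal job order: [6, 1, 3, 2, 5, 4]
Schedule:
  Job 6: M1 done at 1, M2 done at 2
  Job 1: M1 done at 5, M2 done at 15
  Job 3: M1 done at 15, M2 done at 21
  Job 2: M1 done at 26, M2 done at 31
  Job 5: M1 done at 32, M2 done at 37
  Job 4: M1 done at 35, M2 done at 39
Makespan = 39

39


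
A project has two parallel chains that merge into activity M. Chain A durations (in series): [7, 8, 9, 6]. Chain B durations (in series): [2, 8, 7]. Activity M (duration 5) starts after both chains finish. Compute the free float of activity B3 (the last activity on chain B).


ES(B3) = sum of predecessors on chain B = 10
EF(B3) = ES + duration = 10 + 7 = 17
Successor of B3 is M. ES(M) = max(sum(A), sum(B)) = max(30, 17) = 30
Free float = ES(successor) - EF(current) = 30 - 17 = 13

13


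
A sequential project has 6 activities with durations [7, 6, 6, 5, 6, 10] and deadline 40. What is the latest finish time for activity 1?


LF(activity 1) = deadline - sum of successor durations
Successors: activities 2 through 6 with durations [6, 6, 5, 6, 10]
Sum of successor durations = 33
LF = 40 - 33 = 7

7


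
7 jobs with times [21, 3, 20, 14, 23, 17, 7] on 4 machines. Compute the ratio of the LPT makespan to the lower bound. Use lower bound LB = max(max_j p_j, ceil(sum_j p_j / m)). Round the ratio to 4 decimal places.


LPT order: [23, 21, 20, 17, 14, 7, 3]
Machine loads after assignment: [23, 24, 27, 31]
LPT makespan = 31
Lower bound = max(max_job, ceil(total/4)) = max(23, 27) = 27
Ratio = 31 / 27 = 1.1481

1.1481


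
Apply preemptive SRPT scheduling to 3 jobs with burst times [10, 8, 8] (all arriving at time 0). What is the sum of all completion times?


Since all jobs arrive at t=0, SRPT equals SPT ordering.
SPT order: [8, 8, 10]
Completion times:
  Job 1: p=8, C=8
  Job 2: p=8, C=16
  Job 3: p=10, C=26
Total completion time = 8 + 16 + 26 = 50

50


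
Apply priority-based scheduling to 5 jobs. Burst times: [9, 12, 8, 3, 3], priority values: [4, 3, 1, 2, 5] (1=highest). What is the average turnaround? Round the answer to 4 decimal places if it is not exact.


Sort by priority (ascending = highest first):
Order: [(1, 8), (2, 3), (3, 12), (4, 9), (5, 3)]
Completion times:
  Priority 1, burst=8, C=8
  Priority 2, burst=3, C=11
  Priority 3, burst=12, C=23
  Priority 4, burst=9, C=32
  Priority 5, burst=3, C=35
Average turnaround = 109/5 = 21.8

21.8


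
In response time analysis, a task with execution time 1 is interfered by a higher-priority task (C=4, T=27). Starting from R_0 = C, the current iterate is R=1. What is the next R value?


R_next = C + ceil(R_prev / T_hp) * C_hp
ceil(1 / 27) = ceil(0.037) = 1
Interference = 1 * 4 = 4
R_next = 1 + 4 = 5

5


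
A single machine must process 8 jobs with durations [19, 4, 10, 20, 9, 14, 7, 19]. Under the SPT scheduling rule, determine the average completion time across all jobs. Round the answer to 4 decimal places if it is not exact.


Sort jobs by processing time (SPT order): [4, 7, 9, 10, 14, 19, 19, 20]
Compute completion times sequentially:
  Job 1: processing = 4, completes at 4
  Job 2: processing = 7, completes at 11
  Job 3: processing = 9, completes at 20
  Job 4: processing = 10, completes at 30
  Job 5: processing = 14, completes at 44
  Job 6: processing = 19, completes at 63
  Job 7: processing = 19, completes at 82
  Job 8: processing = 20, completes at 102
Sum of completion times = 356
Average completion time = 356/8 = 44.5

44.5


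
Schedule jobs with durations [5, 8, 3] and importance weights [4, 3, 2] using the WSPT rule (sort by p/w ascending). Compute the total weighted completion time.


Compute p/w ratios and sort ascending (WSPT): [(5, 4), (3, 2), (8, 3)]
Compute weighted completion times:
  Job (p=5,w=4): C=5, w*C=4*5=20
  Job (p=3,w=2): C=8, w*C=2*8=16
  Job (p=8,w=3): C=16, w*C=3*16=48
Total weighted completion time = 84

84


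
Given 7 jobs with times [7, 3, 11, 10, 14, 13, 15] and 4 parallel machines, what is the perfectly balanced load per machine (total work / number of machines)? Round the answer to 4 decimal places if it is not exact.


Total processing time = 7 + 3 + 11 + 10 + 14 + 13 + 15 = 73
Number of machines = 4
Ideal balanced load = 73 / 4 = 18.25

18.25


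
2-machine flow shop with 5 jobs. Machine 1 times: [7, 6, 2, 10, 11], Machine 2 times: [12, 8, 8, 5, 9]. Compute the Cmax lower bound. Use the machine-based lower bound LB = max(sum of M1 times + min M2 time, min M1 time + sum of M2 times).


LB1 = sum(M1 times) + min(M2 times) = 36 + 5 = 41
LB2 = min(M1 times) + sum(M2 times) = 2 + 42 = 44
Lower bound = max(LB1, LB2) = max(41, 44) = 44

44


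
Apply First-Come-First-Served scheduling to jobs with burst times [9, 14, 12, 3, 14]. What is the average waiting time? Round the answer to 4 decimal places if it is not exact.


FCFS order (as given): [9, 14, 12, 3, 14]
Waiting times:
  Job 1: wait = 0
  Job 2: wait = 9
  Job 3: wait = 23
  Job 4: wait = 35
  Job 5: wait = 38
Sum of waiting times = 105
Average waiting time = 105/5 = 21.0

21.0


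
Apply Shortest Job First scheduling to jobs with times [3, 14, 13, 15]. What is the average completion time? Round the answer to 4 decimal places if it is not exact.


SJF order (ascending): [3, 13, 14, 15]
Completion times:
  Job 1: burst=3, C=3
  Job 2: burst=13, C=16
  Job 3: burst=14, C=30
  Job 4: burst=15, C=45
Average completion = 94/4 = 23.5

23.5


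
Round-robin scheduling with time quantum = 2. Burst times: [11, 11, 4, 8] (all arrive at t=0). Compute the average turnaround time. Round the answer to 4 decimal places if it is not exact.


Time quantum = 2
Execution trace:
  J1 runs 2 units, time = 2
  J2 runs 2 units, time = 4
  J3 runs 2 units, time = 6
  J4 runs 2 units, time = 8
  J1 runs 2 units, time = 10
  J2 runs 2 units, time = 12
  J3 runs 2 units, time = 14
  J4 runs 2 units, time = 16
  J1 runs 2 units, time = 18
  J2 runs 2 units, time = 20
  J4 runs 2 units, time = 22
  J1 runs 2 units, time = 24
  J2 runs 2 units, time = 26
  J4 runs 2 units, time = 28
  J1 runs 2 units, time = 30
  J2 runs 2 units, time = 32
  J1 runs 1 units, time = 33
  J2 runs 1 units, time = 34
Finish times: [33, 34, 14, 28]
Average turnaround = 109/4 = 27.25

27.25


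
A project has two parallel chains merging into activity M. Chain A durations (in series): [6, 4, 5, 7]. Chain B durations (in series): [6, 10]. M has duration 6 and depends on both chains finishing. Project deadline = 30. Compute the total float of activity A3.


Forward pass: ES(A3) = sum of predecessors on chain A = 10
EF = ES + duration = 10 + 5 = 15
Backward pass: LF(M) = deadline = 30; LS(M) = 30 - 6 = 24
LF(A3) = LS(M) - sum(successors on chain A) = 24 - 7 = 17
LS = LF - duration = 17 - 5 = 12
Total float = LS - ES = 12 - 10 = 2

2


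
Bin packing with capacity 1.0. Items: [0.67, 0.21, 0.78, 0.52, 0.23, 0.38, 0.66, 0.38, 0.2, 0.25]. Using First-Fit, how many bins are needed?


Place items sequentially using First-Fit:
  Item 0.67 -> new Bin 1
  Item 0.21 -> Bin 1 (now 0.88)
  Item 0.78 -> new Bin 2
  Item 0.52 -> new Bin 3
  Item 0.23 -> Bin 3 (now 0.75)
  Item 0.38 -> new Bin 4
  Item 0.66 -> new Bin 5
  Item 0.38 -> Bin 4 (now 0.76)
  Item 0.2 -> Bin 2 (now 0.98)
  Item 0.25 -> Bin 3 (now 1.0)
Total bins used = 5

5


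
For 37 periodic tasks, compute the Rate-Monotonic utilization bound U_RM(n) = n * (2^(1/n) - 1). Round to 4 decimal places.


Compute 2^(1/37) = 1.0189102844
Subtract 1: 1.0189102844 - 1 = 0.0189102844
Multiply by n: 37 * 0.0189102844 = 0.6996805228
Round to 4 dp: 0.6997

0.6997


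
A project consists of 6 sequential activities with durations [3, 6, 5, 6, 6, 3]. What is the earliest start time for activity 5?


Activity 5 starts after activities 1 through 4 complete.
Predecessor durations: [3, 6, 5, 6]
ES = 3 + 6 + 5 + 6 = 20

20


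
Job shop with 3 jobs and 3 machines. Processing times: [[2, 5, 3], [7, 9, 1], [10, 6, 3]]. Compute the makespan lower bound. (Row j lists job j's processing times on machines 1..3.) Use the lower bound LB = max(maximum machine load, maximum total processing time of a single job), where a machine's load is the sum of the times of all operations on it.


Machine loads:
  Machine 1: 2 + 7 + 10 = 19
  Machine 2: 5 + 9 + 6 = 20
  Machine 3: 3 + 1 + 3 = 7
Max machine load = 20
Job totals:
  Job 1: 10
  Job 2: 17
  Job 3: 19
Max job total = 19
Lower bound = max(20, 19) = 20

20


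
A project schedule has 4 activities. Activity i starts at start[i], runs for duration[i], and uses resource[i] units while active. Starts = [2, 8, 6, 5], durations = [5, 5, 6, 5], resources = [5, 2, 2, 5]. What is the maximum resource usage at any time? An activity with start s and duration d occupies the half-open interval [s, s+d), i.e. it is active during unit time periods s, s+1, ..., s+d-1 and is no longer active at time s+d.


Each activity i is active on [start_i, start_i + duration_i).
Compute total resource usage per time slot:
  t=0: active resources = [], total = 0
  t=1: active resources = [], total = 0
  t=2: active resources = [5], total = 5
  t=3: active resources = [5], total = 5
  t=4: active resources = [5], total = 5
  t=5: active resources = [5, 5], total = 10
  t=6: active resources = [5, 2, 5], total = 12
  t=7: active resources = [2, 5], total = 7
  t=8: active resources = [2, 2, 5], total = 9
  t=9: active resources = [2, 2, 5], total = 9
  t=10: active resources = [2, 2], total = 4
  t=11: active resources = [2, 2], total = 4
  t=12: active resources = [2], total = 2
Peak resource demand = 12

12


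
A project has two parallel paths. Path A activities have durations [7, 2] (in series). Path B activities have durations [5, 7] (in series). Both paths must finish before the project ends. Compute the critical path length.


Path A total = 7 + 2 = 9
Path B total = 5 + 7 = 12
Critical path = longest path = max(9, 12) = 12

12


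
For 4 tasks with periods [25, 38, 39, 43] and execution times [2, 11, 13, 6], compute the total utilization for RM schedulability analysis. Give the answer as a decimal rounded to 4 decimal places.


Compute individual utilizations (exact fractions):
  Task 1: C/T = 2/25 (approx. 0.08)
  Task 2: C/T = 11/38 (approx. 0.2895)
  Task 3: C/T = 13/39 = 1/3 (approx. 0.3333)
  Task 4: C/T = 6/43 (approx. 0.1395)
Total utilization U = 2/25 + 11/38 + 1/3 + 6/43 = 103229/122550
Rounded to 4 decimal places: U = 0.8423
RM (Liu & Layland) bound for 4 tasks = 0.756828; compare with U = 103229/122550 (approx. 0.842342)
bound < U <= 1, so the RM sufficient condition is not met (inconclusive; an exact test such as response-time analysis is needed).

0.8423


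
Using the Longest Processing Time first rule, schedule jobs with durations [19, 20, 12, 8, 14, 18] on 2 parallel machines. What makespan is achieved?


Sort jobs in decreasing order (LPT): [20, 19, 18, 14, 12, 8]
Assign each job to the least loaded machine:
  Machine 1: jobs [20, 14, 12], load = 46
  Machine 2: jobs [19, 18, 8], load = 45
Makespan = max load = 46

46


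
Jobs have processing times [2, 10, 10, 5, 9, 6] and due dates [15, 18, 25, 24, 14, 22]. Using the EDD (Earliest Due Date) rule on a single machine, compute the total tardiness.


Sort by due date (EDD order): [(9, 14), (2, 15), (10, 18), (6, 22), (5, 24), (10, 25)]
Compute completion times and tardiness:
  Job 1: p=9, d=14, C=9, tardiness=max(0,9-14)=0
  Job 2: p=2, d=15, C=11, tardiness=max(0,11-15)=0
  Job 3: p=10, d=18, C=21, tardiness=max(0,21-18)=3
  Job 4: p=6, d=22, C=27, tardiness=max(0,27-22)=5
  Job 5: p=5, d=24, C=32, tardiness=max(0,32-24)=8
  Job 6: p=10, d=25, C=42, tardiness=max(0,42-25)=17
Total tardiness = 33

33


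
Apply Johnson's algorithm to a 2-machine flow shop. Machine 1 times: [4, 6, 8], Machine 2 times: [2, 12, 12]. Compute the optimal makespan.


Apply Johnson's rule:
  Group 1 (a <= b): [(2, 6, 12), (3, 8, 12)]
  Group 2 (a > b): [(1, 4, 2)]
Optimal job order: [2, 3, 1]
Schedule:
  Job 2: M1 done at 6, M2 done at 18
  Job 3: M1 done at 14, M2 done at 30
  Job 1: M1 done at 18, M2 done at 32
Makespan = 32

32


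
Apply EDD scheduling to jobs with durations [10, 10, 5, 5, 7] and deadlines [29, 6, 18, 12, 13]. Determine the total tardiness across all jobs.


Sort by due date (EDD order): [(10, 6), (5, 12), (7, 13), (5, 18), (10, 29)]
Compute completion times and tardiness:
  Job 1: p=10, d=6, C=10, tardiness=max(0,10-6)=4
  Job 2: p=5, d=12, C=15, tardiness=max(0,15-12)=3
  Job 3: p=7, d=13, C=22, tardiness=max(0,22-13)=9
  Job 4: p=5, d=18, C=27, tardiness=max(0,27-18)=9
  Job 5: p=10, d=29, C=37, tardiness=max(0,37-29)=8
Total tardiness = 33

33


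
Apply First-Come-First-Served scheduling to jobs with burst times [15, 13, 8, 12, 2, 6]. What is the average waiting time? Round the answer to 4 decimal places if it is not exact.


FCFS order (as given): [15, 13, 8, 12, 2, 6]
Waiting times:
  Job 1: wait = 0
  Job 2: wait = 15
  Job 3: wait = 28
  Job 4: wait = 36
  Job 5: wait = 48
  Job 6: wait = 50
Sum of waiting times = 177
Average waiting time = 177/6 = 29.5

29.5


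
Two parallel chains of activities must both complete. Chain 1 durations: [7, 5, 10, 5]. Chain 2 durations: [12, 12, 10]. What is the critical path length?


Path A total = 7 + 5 + 10 + 5 = 27
Path B total = 12 + 12 + 10 = 34
Critical path = longest path = max(27, 34) = 34

34


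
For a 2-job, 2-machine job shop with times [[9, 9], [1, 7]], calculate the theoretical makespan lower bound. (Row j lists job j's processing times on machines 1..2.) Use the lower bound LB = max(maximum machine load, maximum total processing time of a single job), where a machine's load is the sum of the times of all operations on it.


Machine loads:
  Machine 1: 9 + 1 = 10
  Machine 2: 9 + 7 = 16
Max machine load = 16
Job totals:
  Job 1: 18
  Job 2: 8
Max job total = 18
Lower bound = max(16, 18) = 18

18


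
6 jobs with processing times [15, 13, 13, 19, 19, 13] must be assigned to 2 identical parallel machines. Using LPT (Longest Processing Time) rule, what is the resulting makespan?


Sort jobs in decreasing order (LPT): [19, 19, 15, 13, 13, 13]
Assign each job to the least loaded machine:
  Machine 1: jobs [19, 15, 13], load = 47
  Machine 2: jobs [19, 13, 13], load = 45
Makespan = max load = 47

47


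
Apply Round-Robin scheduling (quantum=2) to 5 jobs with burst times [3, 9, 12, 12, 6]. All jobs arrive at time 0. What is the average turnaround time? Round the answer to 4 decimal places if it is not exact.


Time quantum = 2
Execution trace:
  J1 runs 2 units, time = 2
  J2 runs 2 units, time = 4
  J3 runs 2 units, time = 6
  J4 runs 2 units, time = 8
  J5 runs 2 units, time = 10
  J1 runs 1 units, time = 11
  J2 runs 2 units, time = 13
  J3 runs 2 units, time = 15
  J4 runs 2 units, time = 17
  J5 runs 2 units, time = 19
  J2 runs 2 units, time = 21
  J3 runs 2 units, time = 23
  J4 runs 2 units, time = 25
  J5 runs 2 units, time = 27
  J2 runs 2 units, time = 29
  J3 runs 2 units, time = 31
  J4 runs 2 units, time = 33
  J2 runs 1 units, time = 34
  J3 runs 2 units, time = 36
  J4 runs 2 units, time = 38
  J3 runs 2 units, time = 40
  J4 runs 2 units, time = 42
Finish times: [11, 34, 40, 42, 27]
Average turnaround = 154/5 = 30.8

30.8


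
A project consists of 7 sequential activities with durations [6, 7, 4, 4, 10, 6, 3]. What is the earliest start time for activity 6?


Activity 6 starts after activities 1 through 5 complete.
Predecessor durations: [6, 7, 4, 4, 10]
ES = 6 + 7 + 4 + 4 + 10 = 31

31


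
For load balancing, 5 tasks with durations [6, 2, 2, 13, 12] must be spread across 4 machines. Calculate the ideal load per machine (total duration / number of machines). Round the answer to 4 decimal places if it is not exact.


Total processing time = 6 + 2 + 2 + 13 + 12 = 35
Number of machines = 4
Ideal balanced load = 35 / 4 = 8.75

8.75


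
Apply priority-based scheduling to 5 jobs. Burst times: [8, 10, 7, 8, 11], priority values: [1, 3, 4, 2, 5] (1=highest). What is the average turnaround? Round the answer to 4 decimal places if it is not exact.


Sort by priority (ascending = highest first):
Order: [(1, 8), (2, 8), (3, 10), (4, 7), (5, 11)]
Completion times:
  Priority 1, burst=8, C=8
  Priority 2, burst=8, C=16
  Priority 3, burst=10, C=26
  Priority 4, burst=7, C=33
  Priority 5, burst=11, C=44
Average turnaround = 127/5 = 25.4

25.4


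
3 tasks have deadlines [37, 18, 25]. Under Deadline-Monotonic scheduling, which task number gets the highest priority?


Sort tasks by relative deadline (ascending):
  Task 2: deadline = 18
  Task 3: deadline = 25
  Task 1: deadline = 37
Priority order (highest first): [2, 3, 1]
Highest priority task = 2

2


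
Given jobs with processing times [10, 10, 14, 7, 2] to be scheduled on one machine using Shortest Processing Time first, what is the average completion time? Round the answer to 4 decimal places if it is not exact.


Sort jobs by processing time (SPT order): [2, 7, 10, 10, 14]
Compute completion times sequentially:
  Job 1: processing = 2, completes at 2
  Job 2: processing = 7, completes at 9
  Job 3: processing = 10, completes at 19
  Job 4: processing = 10, completes at 29
  Job 5: processing = 14, completes at 43
Sum of completion times = 102
Average completion time = 102/5 = 20.4

20.4


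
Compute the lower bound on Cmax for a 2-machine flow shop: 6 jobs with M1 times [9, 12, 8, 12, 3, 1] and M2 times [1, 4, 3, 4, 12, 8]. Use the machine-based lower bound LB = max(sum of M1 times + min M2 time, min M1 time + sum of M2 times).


LB1 = sum(M1 times) + min(M2 times) = 45 + 1 = 46
LB2 = min(M1 times) + sum(M2 times) = 1 + 32 = 33
Lower bound = max(LB1, LB2) = max(46, 33) = 46

46


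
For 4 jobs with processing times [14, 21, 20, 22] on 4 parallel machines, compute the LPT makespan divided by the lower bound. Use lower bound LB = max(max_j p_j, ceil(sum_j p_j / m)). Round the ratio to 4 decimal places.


LPT order: [22, 21, 20, 14]
Machine loads after assignment: [22, 21, 20, 14]
LPT makespan = 22
Lower bound = max(max_job, ceil(total/4)) = max(22, 20) = 22
Ratio = 22 / 22 = 1.0

1.0


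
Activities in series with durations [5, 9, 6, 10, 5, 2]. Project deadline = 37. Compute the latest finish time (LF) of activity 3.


LF(activity 3) = deadline - sum of successor durations
Successors: activities 4 through 6 with durations [10, 5, 2]
Sum of successor durations = 17
LF = 37 - 17 = 20

20


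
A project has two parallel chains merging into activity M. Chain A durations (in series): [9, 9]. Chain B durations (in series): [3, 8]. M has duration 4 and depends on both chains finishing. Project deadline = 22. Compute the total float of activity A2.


Forward pass: ES(A2) = sum of predecessors on chain A = 9
EF = ES + duration = 9 + 9 = 18
Backward pass: LF(M) = deadline = 22; LS(M) = 22 - 4 = 18
LF(A2) = LS(M) - sum(successors on chain A) = 18 - 0 = 18
LS = LF - duration = 18 - 9 = 9
Total float = LS - ES = 9 - 9 = 0

0


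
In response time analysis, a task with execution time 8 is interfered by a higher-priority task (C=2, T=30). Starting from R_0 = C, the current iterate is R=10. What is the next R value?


R_next = C + ceil(R_prev / T_hp) * C_hp
ceil(10 / 30) = ceil(0.3333) = 1
Interference = 1 * 2 = 2
R_next = 8 + 2 = 10
R_next = R_prev, so the iteration has converged (response time = 10).

10


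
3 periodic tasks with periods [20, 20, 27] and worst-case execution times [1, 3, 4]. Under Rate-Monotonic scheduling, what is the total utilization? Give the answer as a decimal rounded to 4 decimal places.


Compute individual utilizations (exact fractions):
  Task 1: C/T = 1/20 (approx. 0.05)
  Task 2: C/T = 3/20 (approx. 0.15)
  Task 3: C/T = 4/27 (approx. 0.1481)
Total utilization U = 1/20 + 3/20 + 4/27 = 47/135
Rounded to 4 decimal places: U = 0.3481
RM (Liu & Layland) bound for 3 tasks = 0.779763; compare with U = 47/135 (approx. 0.348148)
U <= bound, so schedulable by RM sufficient condition.

0.3481


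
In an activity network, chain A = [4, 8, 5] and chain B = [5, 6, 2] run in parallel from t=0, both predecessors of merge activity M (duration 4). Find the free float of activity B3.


ES(B3) = sum of predecessors on chain B = 11
EF(B3) = ES + duration = 11 + 2 = 13
Successor of B3 is M. ES(M) = max(sum(A), sum(B)) = max(17, 13) = 17
Free float = ES(successor) - EF(current) = 17 - 13 = 4

4


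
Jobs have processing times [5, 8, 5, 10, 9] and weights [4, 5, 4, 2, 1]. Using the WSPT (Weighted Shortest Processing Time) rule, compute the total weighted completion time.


Compute p/w ratios and sort ascending (WSPT): [(5, 4), (5, 4), (8, 5), (10, 2), (9, 1)]
Compute weighted completion times:
  Job (p=5,w=4): C=5, w*C=4*5=20
  Job (p=5,w=4): C=10, w*C=4*10=40
  Job (p=8,w=5): C=18, w*C=5*18=90
  Job (p=10,w=2): C=28, w*C=2*28=56
  Job (p=9,w=1): C=37, w*C=1*37=37
Total weighted completion time = 243

243


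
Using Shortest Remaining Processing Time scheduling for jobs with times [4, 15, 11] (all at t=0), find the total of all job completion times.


Since all jobs arrive at t=0, SRPT equals SPT ordering.
SPT order: [4, 11, 15]
Completion times:
  Job 1: p=4, C=4
  Job 2: p=11, C=15
  Job 3: p=15, C=30
Total completion time = 4 + 15 + 30 = 49

49


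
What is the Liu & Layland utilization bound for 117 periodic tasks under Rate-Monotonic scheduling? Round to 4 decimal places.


Compute 2^(1/117) = 1.0059419185
Subtract 1: 1.0059419185 - 1 = 0.0059419185
Multiply by n: 117 * 0.0059419185 = 0.6952044645
Round to 4 dp: 0.6952

0.6952


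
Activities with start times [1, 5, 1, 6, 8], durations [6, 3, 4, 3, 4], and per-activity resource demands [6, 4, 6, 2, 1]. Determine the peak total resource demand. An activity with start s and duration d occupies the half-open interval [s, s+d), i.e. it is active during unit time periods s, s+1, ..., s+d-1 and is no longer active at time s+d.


Each activity i is active on [start_i, start_i + duration_i).
Compute total resource usage per time slot:
  t=0: active resources = [], total = 0
  t=1: active resources = [6, 6], total = 12
  t=2: active resources = [6, 6], total = 12
  t=3: active resources = [6, 6], total = 12
  t=4: active resources = [6, 6], total = 12
  t=5: active resources = [6, 4], total = 10
  t=6: active resources = [6, 4, 2], total = 12
  t=7: active resources = [4, 2], total = 6
  t=8: active resources = [2, 1], total = 3
  t=9: active resources = [1], total = 1
  t=10: active resources = [1], total = 1
  t=11: active resources = [1], total = 1
Peak resource demand = 12

12


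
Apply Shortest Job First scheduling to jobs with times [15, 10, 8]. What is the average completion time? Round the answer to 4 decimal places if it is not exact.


SJF order (ascending): [8, 10, 15]
Completion times:
  Job 1: burst=8, C=8
  Job 2: burst=10, C=18
  Job 3: burst=15, C=33
Average completion = 59/3 = 19.6667

19.6667


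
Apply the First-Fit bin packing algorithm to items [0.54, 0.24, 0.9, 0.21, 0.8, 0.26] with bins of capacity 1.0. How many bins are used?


Place items sequentially using First-Fit:
  Item 0.54 -> new Bin 1
  Item 0.24 -> Bin 1 (now 0.78)
  Item 0.9 -> new Bin 2
  Item 0.21 -> Bin 1 (now 0.99)
  Item 0.8 -> new Bin 3
  Item 0.26 -> new Bin 4
Total bins used = 4

4


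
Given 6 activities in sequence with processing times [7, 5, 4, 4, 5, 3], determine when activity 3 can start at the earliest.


Activity 3 starts after activities 1 through 2 complete.
Predecessor durations: [7, 5]
ES = 7 + 5 = 12

12


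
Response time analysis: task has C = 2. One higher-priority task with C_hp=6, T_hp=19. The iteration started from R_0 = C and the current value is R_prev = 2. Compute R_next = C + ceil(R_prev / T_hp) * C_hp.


R_next = C + ceil(R_prev / T_hp) * C_hp
ceil(2 / 19) = ceil(0.1053) = 1
Interference = 1 * 6 = 6
R_next = 2 + 6 = 8

8


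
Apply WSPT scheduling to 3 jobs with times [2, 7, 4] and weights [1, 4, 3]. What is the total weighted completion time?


Compute p/w ratios and sort ascending (WSPT): [(4, 3), (7, 4), (2, 1)]
Compute weighted completion times:
  Job (p=4,w=3): C=4, w*C=3*4=12
  Job (p=7,w=4): C=11, w*C=4*11=44
  Job (p=2,w=1): C=13, w*C=1*13=13
Total weighted completion time = 69

69


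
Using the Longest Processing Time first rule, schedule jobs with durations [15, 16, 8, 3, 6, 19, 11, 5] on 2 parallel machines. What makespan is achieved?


Sort jobs in decreasing order (LPT): [19, 16, 15, 11, 8, 6, 5, 3]
Assign each job to the least loaded machine:
  Machine 1: jobs [19, 11, 8, 3], load = 41
  Machine 2: jobs [16, 15, 6, 5], load = 42
Makespan = max load = 42

42


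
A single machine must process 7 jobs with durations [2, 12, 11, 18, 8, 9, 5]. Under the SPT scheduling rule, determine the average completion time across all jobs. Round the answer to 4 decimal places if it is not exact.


Sort jobs by processing time (SPT order): [2, 5, 8, 9, 11, 12, 18]
Compute completion times sequentially:
  Job 1: processing = 2, completes at 2
  Job 2: processing = 5, completes at 7
  Job 3: processing = 8, completes at 15
  Job 4: processing = 9, completes at 24
  Job 5: processing = 11, completes at 35
  Job 6: processing = 12, completes at 47
  Job 7: processing = 18, completes at 65
Sum of completion times = 195
Average completion time = 195/7 = 27.8571

27.8571


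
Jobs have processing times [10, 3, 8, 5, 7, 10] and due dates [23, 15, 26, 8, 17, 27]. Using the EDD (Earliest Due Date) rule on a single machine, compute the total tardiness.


Sort by due date (EDD order): [(5, 8), (3, 15), (7, 17), (10, 23), (8, 26), (10, 27)]
Compute completion times and tardiness:
  Job 1: p=5, d=8, C=5, tardiness=max(0,5-8)=0
  Job 2: p=3, d=15, C=8, tardiness=max(0,8-15)=0
  Job 3: p=7, d=17, C=15, tardiness=max(0,15-17)=0
  Job 4: p=10, d=23, C=25, tardiness=max(0,25-23)=2
  Job 5: p=8, d=26, C=33, tardiness=max(0,33-26)=7
  Job 6: p=10, d=27, C=43, tardiness=max(0,43-27)=16
Total tardiness = 25

25


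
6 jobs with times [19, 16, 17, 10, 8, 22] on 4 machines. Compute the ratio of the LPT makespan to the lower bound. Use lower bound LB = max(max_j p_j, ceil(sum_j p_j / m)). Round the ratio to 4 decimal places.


LPT order: [22, 19, 17, 16, 10, 8]
Machine loads after assignment: [22, 19, 25, 26]
LPT makespan = 26
Lower bound = max(max_job, ceil(total/4)) = max(22, 23) = 23
Ratio = 26 / 23 = 1.1304

1.1304


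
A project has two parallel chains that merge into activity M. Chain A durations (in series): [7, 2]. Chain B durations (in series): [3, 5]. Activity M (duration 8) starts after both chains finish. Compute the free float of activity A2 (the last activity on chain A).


ES(A2) = sum of predecessors on chain A = 7
EF(A2) = ES + duration = 7 + 2 = 9
Successor of A2 is M. ES(M) = max(sum(A), sum(B)) = max(9, 8) = 9
Free float = ES(successor) - EF(current) = 9 - 9 = 0

0


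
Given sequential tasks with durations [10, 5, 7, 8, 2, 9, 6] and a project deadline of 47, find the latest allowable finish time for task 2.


LF(activity 2) = deadline - sum of successor durations
Successors: activities 3 through 7 with durations [7, 8, 2, 9, 6]
Sum of successor durations = 32
LF = 47 - 32 = 15

15


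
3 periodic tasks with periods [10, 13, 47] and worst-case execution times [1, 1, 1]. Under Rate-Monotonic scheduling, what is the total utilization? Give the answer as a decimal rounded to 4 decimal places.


Compute individual utilizations (exact fractions):
  Task 1: C/T = 1/10 (approx. 0.1)
  Task 2: C/T = 1/13 (approx. 0.0769)
  Task 3: C/T = 1/47 (approx. 0.0213)
Total utilization U = 1/10 + 1/13 + 1/47 = 1211/6110
Rounded to 4 decimal places: U = 0.1982
RM (Liu & Layland) bound for 3 tasks = 0.779763; compare with U = 1211/6110 (approx. 0.198200)
U <= bound, so schedulable by RM sufficient condition.

0.1982


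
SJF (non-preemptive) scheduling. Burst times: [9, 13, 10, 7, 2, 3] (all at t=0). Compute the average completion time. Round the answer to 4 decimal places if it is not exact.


SJF order (ascending): [2, 3, 7, 9, 10, 13]
Completion times:
  Job 1: burst=2, C=2
  Job 2: burst=3, C=5
  Job 3: burst=7, C=12
  Job 4: burst=9, C=21
  Job 5: burst=10, C=31
  Job 6: burst=13, C=44
Average completion = 115/6 = 19.1667

19.1667


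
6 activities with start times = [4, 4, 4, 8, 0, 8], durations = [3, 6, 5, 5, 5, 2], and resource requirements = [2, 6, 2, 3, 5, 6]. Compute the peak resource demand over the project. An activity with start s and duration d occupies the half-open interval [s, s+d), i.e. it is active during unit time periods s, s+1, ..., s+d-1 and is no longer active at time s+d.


Each activity i is active on [start_i, start_i + duration_i).
Compute total resource usage per time slot:
  t=0: active resources = [5], total = 5
  t=1: active resources = [5], total = 5
  t=2: active resources = [5], total = 5
  t=3: active resources = [5], total = 5
  t=4: active resources = [2, 6, 2, 5], total = 15
  t=5: active resources = [2, 6, 2], total = 10
  t=6: active resources = [2, 6, 2], total = 10
  t=7: active resources = [6, 2], total = 8
  t=8: active resources = [6, 2, 3, 6], total = 17
  t=9: active resources = [6, 3, 6], total = 15
  t=10: active resources = [3], total = 3
  t=11: active resources = [3], total = 3
  t=12: active resources = [3], total = 3
Peak resource demand = 17

17
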